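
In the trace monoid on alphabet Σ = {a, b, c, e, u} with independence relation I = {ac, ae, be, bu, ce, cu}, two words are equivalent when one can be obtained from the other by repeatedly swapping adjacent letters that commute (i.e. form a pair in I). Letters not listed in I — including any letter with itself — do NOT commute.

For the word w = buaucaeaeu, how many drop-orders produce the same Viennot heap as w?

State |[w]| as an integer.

#0=b has no predecessor
#1=u has no predecessor
#2=a depends on [0:b, 1:u]
#3=u depends on [2:a]
#4=c depends on [0:b]
#5=a depends on [3:u]
#6=e depends on [3:u]
#7=a depends on [5:a]
#8=e depends on [6:e]
#9=u depends on [7:a, 8:e]
sources: [0:b, 1:u]
N(rest) = Σ N(rest − s) over sources s of rest; N(one piece) = 1:
  size 1 → [4]=1  [9]=1
  size 2 → [4,9]=2  [7,9]=1  [8,9]=1
  size 3 → [4,7,9]=3  [4,8,9]=3  [5,7,9]=1  [6,8,9]=1  [7,8,9]=2
  size 4 → [4,5,7,9]=4  [4,6,8,9]=4  [4,7,8,9]=8  [5,7,8,9]=3  [6,7,8,9]=3
  size 5 → [4,5,7,8,9]=15  [4,6,7,8,9]=15  [5,6,7,8,9]=6
  size 6 → [3,5,6,7,8,9]=6  [4,5,6,7,8,9]=36
  size 7 → [2,3,5,6,7,8,9]=6  [3,4,5,6,7,8,9]=42
  size 8 → [1,2,3,5,6,7,8,9]=6  [2,3,4,5,6,7,8,9]=48
  first=0(b) contributes 54
  first=1(u) contributes 48
|[w]| = 102

102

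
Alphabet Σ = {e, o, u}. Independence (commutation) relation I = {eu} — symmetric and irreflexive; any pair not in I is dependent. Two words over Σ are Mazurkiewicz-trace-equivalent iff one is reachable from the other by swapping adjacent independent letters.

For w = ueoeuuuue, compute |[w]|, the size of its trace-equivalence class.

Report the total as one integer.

30

0(u) covers ∅
1(e) covers ∅
2(o) covers 0:u, 1:e
3(e) covers 2:o
4(u) covers 2:o
5(u) covers 4:u
6(u) covers 5:u
7(u) covers 6:u
8(e) covers 3:e
floor of heap: 0:u, 1:e
completions by unplaced set U, small U first (add the entries for U minus each lowest piece of U):
  |U|=1: {7}:1  {8}:1
  |U|=2: {3,8}:1  {6,7}:1  {7,8}:2
  |U|=3: {3,7,8}:3  {5,6,7}:1  {6,7,8}:3
  |U|=4: {3,6,7,8}:6  {4,5,6,7}:1  {5,6,7,8}:4
  |U|=5: {3,5,6,7,8}:10  {4,5,6,7,8}:5
  |U|=6: {3,4,5,6,7,8}:15
  |U|=7: {2,3,4,5,6,7,8}:15
  start at 0(u): 15
  start at 1(e): 15
sum over floor = 30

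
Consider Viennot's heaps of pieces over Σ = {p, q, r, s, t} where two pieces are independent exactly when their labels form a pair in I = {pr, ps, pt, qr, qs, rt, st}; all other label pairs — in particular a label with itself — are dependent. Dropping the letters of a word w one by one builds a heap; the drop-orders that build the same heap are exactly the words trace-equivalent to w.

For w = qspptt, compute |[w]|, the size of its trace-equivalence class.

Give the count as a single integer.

36

piece 0:q — minimal
piece 1:s — minimal
piece 2:p rests on {0:q}
piece 3:p rests on {2:p}
piece 4:t rests on {0:q}
piece 5:t rests on {4:t}
minimal pieces: {0:q, 1:s}
ways to finish when only these pieces remain (= sum over removing one remaining piece with nothing left below it):
  1 left: {1}→1  {3}→1  {5}→1
  2 left: {1,3}→2  {1,5}→2  {2,3}→1  {3,5}→2  {4,5}→1
  3 left: {1,2,3}→3  {1,3,5}→6  {1,4,5}→3  {2,3,5}→3  {3,4,5}→3
  4 left: {1,2,3,5}→12  {1,3,4,5}→12  {2,3,4,5}→6
  placing 0:q first → 30 extensions
  placing 1:s first → 6 extensions
total linear extensions = 36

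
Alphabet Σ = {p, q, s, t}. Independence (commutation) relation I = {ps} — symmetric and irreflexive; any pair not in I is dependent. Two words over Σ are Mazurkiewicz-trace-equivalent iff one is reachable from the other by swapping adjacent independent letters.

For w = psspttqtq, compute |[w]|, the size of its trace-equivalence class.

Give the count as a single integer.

6

piece 0:p — minimal
piece 1:s — minimal
piece 2:s rests on {1:s}
piece 3:p rests on {0:p}
piece 4:t rests on {2:s, 3:p}
piece 5:t rests on {4:t}
piece 6:q rests on {5:t}
piece 7:t rests on {6:q}
piece 8:q rests on {7:t}
minimal pieces: {0:p, 1:s}
ways to finish when only these pieces remain (= sum over removing one remaining piece with nothing left below it):
  1 left: {8}→1
  2 left: {7,8}→1
  3 left: {6,7,8}→1
  4 left: {5,6,7,8}→1
  5 left: {4,5,6,7,8}→1
  6 left: {2,4,5,6,7,8}→1  {3,4,5,6,7,8}→1
  7 left: {0,3,4,5,6,7,8}→1  {1,2,4,5,6,7,8}→1  {2,3,4,5,6,7,8}→2
  placing 0:p first → 3 extensions
  placing 1:s first → 3 extensions
total linear extensions = 6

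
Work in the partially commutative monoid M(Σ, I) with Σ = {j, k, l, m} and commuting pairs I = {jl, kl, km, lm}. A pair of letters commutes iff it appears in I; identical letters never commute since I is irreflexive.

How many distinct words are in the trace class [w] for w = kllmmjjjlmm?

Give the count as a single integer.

495

drop 0:k onto floor
drop 1:l onto floor
drop 2:l onto {1:l}
drop 3:m onto floor
drop 4:m onto {3:m}
drop 5:j onto {0:k, 4:m}
drop 6:j onto {5:j}
drop 7:j onto {6:j}
drop 8:l onto {2:l}
drop 9:m onto {7:j}
drop 10:m onto {9:m}
ground layer = {0:k, 1:l, 3:m}
drop-orders for the pieces not yet dropped (sum over which currently-grounded one goes next):
  1 to go: {8} 1  {10} 1
  2 to go: {2,8} 1  {8,10} 2  {9,10} 1
  3 to go: {1,2,8} 1  {2,8,10} 3  {7,9,10} 1  {8,9,10} 3
  4 to go: {1,2,8,10} 4  {2,8,9,10} 6  {6,7,9,10} 1  {7,8,9,10} 4
  5 to go: {1,2,8,9,10} 10  {2,7,8,9,10} 10  {5,6,7,9,10} 1  {6,7,8,9,10} 5
  6 to go: {0,5,6,7,9,10} 1  {1,2,7,8,9,10} 20  {2,6,7,8,9,10} 15  {4,5,6,7,9,10} 1  {5,6,7,8,9,10} 6
  7 to go: {0,4,5,6,7,9,10} 2  {0,5,6,7,8,9,10} 7  {1,2,6,7,8,9,10} 35  {2,5,6,7,8,9,10} 21  {3,4,5,6,7,9,10} 1  {4,5,6,7,8,9,10} 7
  8 to go: {0,2,5,6,7,8,9,10} 28  {0,3,4,5,6,7,9,10} 3  {0,4,5,6,7,8,9,10} 16  {1,2,5,6,7,8,9,10} 56  {2,4,5,6,7,8,9,10} 28  {3,4,5,6,7,8,9,10} 8
  9 to go: {0,1,2,5,6,7,8,9,10} 84  {0,2,4,5,6,7,8,9,10} 72  {0,3,4,5,6,7,8,9,10} 27  {1,2,4,5,6,7,8,9,10} 84  {2,3,4,5,6,7,8,9,10} 36
  if 0:k drops first: 120 orders
  if 1:l drops first: 135 orders
  if 3:m drops first: 240 orders
heap linearizations: 495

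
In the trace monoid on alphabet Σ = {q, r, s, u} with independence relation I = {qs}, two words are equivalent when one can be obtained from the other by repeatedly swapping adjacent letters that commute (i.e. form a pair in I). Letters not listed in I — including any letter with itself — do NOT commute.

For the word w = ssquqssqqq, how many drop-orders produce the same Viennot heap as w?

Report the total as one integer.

45

drop 0:s onto floor
drop 1:s onto {0:s}
drop 2:q onto floor
drop 3:u onto {1:s, 2:q}
drop 4:q onto {3:u}
drop 5:s onto {3:u}
drop 6:s onto {5:s}
drop 7:q onto {4:q}
drop 8:q onto {7:q}
drop 9:q onto {8:q}
ground layer = {0:s, 2:q}
drop-orders for the pieces not yet dropped (sum over which currently-grounded one goes next):
  1 to go: {6} 1  {9} 1
  2 to go: {5,6} 1  {6,9} 2  {8,9} 1
  3 to go: {5,6,9} 3  {6,8,9} 3  {7,8,9} 1
  4 to go: {4,7,8,9} 1  {5,6,8,9} 6  {6,7,8,9} 4
  5 to go: {4,6,7,8,9} 5  {5,6,7,8,9} 10
  6 to go: {4,5,6,7,8,9} 15
  7 to go: {3,4,5,6,7,8,9} 15
  8 to go: {1,3,4,5,6,7,8,9} 15  {2,3,4,5,6,7,8,9} 15
  if 0:s drops first: 30 orders
  if 2:q drops first: 15 orders
heap linearizations: 45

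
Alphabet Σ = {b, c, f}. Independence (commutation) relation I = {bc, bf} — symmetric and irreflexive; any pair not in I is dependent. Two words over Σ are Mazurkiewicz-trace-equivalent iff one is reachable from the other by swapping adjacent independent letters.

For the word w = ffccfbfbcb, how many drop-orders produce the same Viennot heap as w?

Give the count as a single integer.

120

drop 0:f onto floor
drop 1:f onto {0:f}
drop 2:c onto {1:f}
drop 3:c onto {2:c}
drop 4:f onto {3:c}
drop 5:b onto floor
drop 6:f onto {4:f}
drop 7:b onto {5:b}
drop 8:c onto {6:f}
drop 9:b onto {7:b}
ground layer = {0:f, 5:b}
drop-orders for the pieces not yet dropped (sum over which currently-grounded one goes next):
  1 to go: {8} 1  {9} 1
  2 to go: {6,8} 1  {7,9} 1  {8,9} 2
  3 to go: {4,6,8} 1  {5,7,9} 1  {6,8,9} 3  {7,8,9} 3
  4 to go: {3,4,6,8} 1  {4,6,8,9} 4  {5,7,8,9} 4  {6,7,8,9} 6
  5 to go: {2,3,4,6,8} 1  {3,4,6,8,9} 5  {4,6,7,8,9} 10  {5,6,7,8,9} 10
  6 to go: {1,2,3,4,6,8} 1  {2,3,4,6,8,9} 6  {3,4,6,7,8,9} 15  {4,5,6,7,8,9} 20
  7 to go: {0,1,2,3,4,6,8} 1  {1,2,3,4,6,8,9} 7  {2,3,4,6,7,8,9} 21  {3,4,5,6,7,8,9} 35
  8 to go: {0,1,2,3,4,6,8,9} 8  {1,2,3,4,6,7,8,9} 28  {2,3,4,5,6,7,8,9} 56
  if 0:f drops first: 84 orders
  if 5:b drops first: 36 orders
heap linearizations: 120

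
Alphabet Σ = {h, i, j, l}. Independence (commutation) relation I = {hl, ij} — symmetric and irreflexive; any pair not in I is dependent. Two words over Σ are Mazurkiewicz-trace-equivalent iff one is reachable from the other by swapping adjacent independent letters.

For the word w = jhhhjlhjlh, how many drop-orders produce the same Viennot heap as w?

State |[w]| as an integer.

0(j) covers ∅
1(h) covers 0:j
2(h) covers 1:h
3(h) covers 2:h
4(j) covers 3:h
5(l) covers 4:j
6(h) covers 4:j
7(j) covers 5:l, 6:h
8(l) covers 7:j
9(h) covers 7:j
floor of heap: 0:j
completions by unplaced set U, small U first (add the entries for U minus each lowest piece of U):
  |U|=1: {8}:1  {9}:1
  |U|=2: {8,9}:2
  |U|=3: {7,8,9}:2
  |U|=4: {5,7,8,9}:2  {6,7,8,9}:2
  |U|=5: {5,6,7,8,9}:4
  |U|=6: {4,5,6,7,8,9}:4
  |U|=7: {3,4,5,6,7,8,9}:4
  |U|=8: {2,3,4,5,6,7,8,9}:4
  start at 0(j): 4

4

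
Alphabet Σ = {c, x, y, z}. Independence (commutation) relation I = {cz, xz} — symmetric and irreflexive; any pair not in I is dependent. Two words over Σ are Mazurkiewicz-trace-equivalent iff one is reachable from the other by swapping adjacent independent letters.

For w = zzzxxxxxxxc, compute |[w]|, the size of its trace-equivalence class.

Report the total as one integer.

0(z) covers ∅
1(z) covers 0:z
2(z) covers 1:z
3(x) covers ∅
4(x) covers 3:x
5(x) covers 4:x
6(x) covers 5:x
7(x) covers 6:x
8(x) covers 7:x
9(x) covers 8:x
10(c) covers 9:x
floor of heap: 0:z, 3:x
completions by unplaced set U, small U first (add the entries for U minus each lowest piece of U):
  |U|=1: {2}:1  {10}:1
  |U|=2: {1,2}:1  {2,10}:2  {9,10}:1
  |U|=3: {0,1,2}:1  {1,2,10}:3  {2,9,10}:3  {8,9,10}:1
  |U|=4: {0,1,2,10}:4  {1,2,9,10}:6  {2,8,9,10}:4  {7,8,9,10}:1
  |U|=5: {0,1,2,9,10}:10  {1,2,8,9,10}:10  {2,7,8,9,10}:5  {6,7,8,9,10}:1
  |U|=6: {0,1,2,8,9,10}:20  {1,2,7,8,9,10}:15  {2,6,7,8,9,10}:6  {5,6,7,8,9,10}:1
  |U|=7: {0,1,2,7,8,9,10}:35  {1,2,6,7,8,9,10}:21  {2,5,6,7,8,9,10}:7  {4,5,6,7,8,9,10}:1
  |U|=8: {0,1,2,6,7,8,9,10}:56  {1,2,5,6,7,8,9,10}:28  {2,4,5,6,7,8,9,10}:8  {3,4,5,6,7,8,9,10}:1
  |U|=9: {0,1,2,5,6,7,8,9,10}:84  {1,2,4,5,6,7,8,9,10}:36  {2,3,4,5,6,7,8,9,10}:9
  start at 0(z): 45
  start at 3(x): 120
sum over floor = 165

165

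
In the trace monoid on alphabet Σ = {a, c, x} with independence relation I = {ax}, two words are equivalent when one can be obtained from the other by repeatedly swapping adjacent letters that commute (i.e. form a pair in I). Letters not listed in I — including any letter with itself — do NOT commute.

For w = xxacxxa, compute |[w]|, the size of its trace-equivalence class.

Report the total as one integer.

9

piece 0:x — minimal
piece 1:x rests on {0:x}
piece 2:a — minimal
piece 3:c rests on {1:x, 2:a}
piece 4:x rests on {3:c}
piece 5:x rests on {4:x}
piece 6:a rests on {3:c}
minimal pieces: {0:x, 2:a}
ways to finish when only these pieces remain (= sum over removing one remaining piece with nothing left below it):
  1 left: {5}→1  {6}→1
  2 left: {4,5}→1  {5,6}→2
  3 left: {4,5,6}→3
  4 left: {3,4,5,6}→3
  5 left: {1,3,4,5,6}→3  {2,3,4,5,6}→3
  placing 0:x first → 6 extensions
  placing 2:a first → 3 extensions
total linear extensions = 9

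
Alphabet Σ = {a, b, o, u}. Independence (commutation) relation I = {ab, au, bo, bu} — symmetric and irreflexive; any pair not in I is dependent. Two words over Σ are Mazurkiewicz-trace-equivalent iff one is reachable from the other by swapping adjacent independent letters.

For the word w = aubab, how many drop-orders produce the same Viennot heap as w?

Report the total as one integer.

30

drop 0:a onto floor
drop 1:u onto floor
drop 2:b onto floor
drop 3:a onto {0:a}
drop 4:b onto {2:b}
ground layer = {0:a, 1:u, 2:b}
drop-orders for the pieces not yet dropped (sum over which currently-grounded one goes next):
  1 to go: {1} 1  {3} 1  {4} 1
  2 to go: {0,3} 1  {1,3} 2  {1,4} 2  {2,4} 1  {3,4} 2
  3 to go: {0,1,3} 3  {0,3,4} 3  {1,2,4} 3  {1,3,4} 6  {2,3,4} 3
  if 0:a drops first: 12 orders
  if 1:u drops first: 6 orders
  if 2:b drops first: 12 orders
heap linearizations: 30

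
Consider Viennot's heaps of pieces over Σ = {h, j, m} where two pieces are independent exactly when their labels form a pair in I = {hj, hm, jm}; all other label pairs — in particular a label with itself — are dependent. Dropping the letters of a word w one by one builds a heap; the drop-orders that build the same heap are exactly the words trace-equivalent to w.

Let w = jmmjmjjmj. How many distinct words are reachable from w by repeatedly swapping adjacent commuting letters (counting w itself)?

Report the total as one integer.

drop 0:j onto floor
drop 1:m onto floor
drop 2:m onto {1:m}
drop 3:j onto {0:j}
drop 4:m onto {2:m}
drop 5:j onto {3:j}
drop 6:j onto {5:j}
drop 7:m onto {4:m}
drop 8:j onto {6:j}
ground layer = {0:j, 1:m}
drop-orders for the pieces not yet dropped (sum over which currently-grounded one goes next):
  1 to go: {7} 1  {8} 1
  2 to go: {4,7} 1  {6,8} 1  {7,8} 2
  3 to go: {2,4,7} 1  {4,7,8} 3  {5,6,8} 1  {6,7,8} 3
  4 to go: {1,2,4,7} 1  {2,4,7,8} 4  {3,5,6,8} 1  {4,6,7,8} 6  {5,6,7,8} 4
  5 to go: {0,3,5,6,8} 1  {1,2,4,7,8} 5  {2,4,6,7,8} 10  {3,5,6,7,8} 5  {4,5,6,7,8} 10
  6 to go: {0,3,5,6,7,8} 6  {1,2,4,6,7,8} 15  {2,4,5,6,7,8} 20  {3,4,5,6,7,8} 15
  7 to go: {0,3,4,5,6,7,8} 21  {1,2,4,5,6,7,8} 35  {2,3,4,5,6,7,8} 35
  if 0:j drops first: 70 orders
  if 1:m drops first: 56 orders
heap linearizations: 126

126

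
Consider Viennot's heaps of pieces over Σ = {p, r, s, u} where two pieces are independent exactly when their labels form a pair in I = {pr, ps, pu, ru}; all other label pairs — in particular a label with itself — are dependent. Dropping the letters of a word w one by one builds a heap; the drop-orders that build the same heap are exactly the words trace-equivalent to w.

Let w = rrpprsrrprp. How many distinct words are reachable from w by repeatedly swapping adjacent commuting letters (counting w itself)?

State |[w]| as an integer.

drop 0:r onto floor
drop 1:r onto {0:r}
drop 2:p onto floor
drop 3:p onto {2:p}
drop 4:r onto {1:r}
drop 5:s onto {4:r}
drop 6:r onto {5:s}
drop 7:r onto {6:r}
drop 8:p onto {3:p}
drop 9:r onto {7:r}
drop 10:p onto {8:p}
ground layer = {0:r, 2:p}
drop-orders for the pieces not yet dropped (sum over which currently-grounded one goes next):
  1 to go: {9} 1  {10} 1
  2 to go: {7,9} 1  {8,10} 1  {9,10} 2
  3 to go: {3,8,10} 1  {6,7,9} 1  {7,9,10} 3  {8,9,10} 3
  4 to go: {2,3,8,10} 1  {3,8,9,10} 4  {5,6,7,9} 1  {6,7,9,10} 4  {7,8,9,10} 6
  5 to go: {2,3,8,9,10} 5  {3,7,8,9,10} 10  {4,5,6,7,9} 1  {5,6,7,9,10} 5  {6,7,8,9,10} 10
  6 to go: {1,4,5,6,7,9} 1  {2,3,7,8,9,10} 15  {3,6,7,8,9,10} 20  {4,5,6,7,9,10} 6  {5,6,7,8,9,10} 15
  7 to go: {0,1,4,5,6,7,9} 1  {1,4,5,6,7,9,10} 7  {2,3,6,7,8,9,10} 35  {3,5,6,7,8,9,10} 35  {4,5,6,7,8,9,10} 21
  8 to go: {0,1,4,5,6,7,9,10} 8  {1,4,5,6,7,8,9,10} 28  {2,3,5,6,7,8,9,10} 70  {3,4,5,6,7,8,9,10} 56
  9 to go: {0,1,4,5,6,7,8,9,10} 36  {1,3,4,5,6,7,8,9,10} 84  {2,3,4,5,6,7,8,9,10} 126
  if 0:r drops first: 210 orders
  if 2:p drops first: 120 orders
heap linearizations: 330

330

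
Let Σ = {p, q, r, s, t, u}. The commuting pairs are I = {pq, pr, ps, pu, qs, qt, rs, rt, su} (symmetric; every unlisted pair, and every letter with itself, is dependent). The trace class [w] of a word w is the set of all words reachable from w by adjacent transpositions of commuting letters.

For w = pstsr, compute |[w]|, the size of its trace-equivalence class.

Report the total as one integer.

0(p) covers ∅
1(s) covers ∅
2(t) covers 0:p, 1:s
3(s) covers 2:t
4(r) covers ∅
floor of heap: 0:p, 1:s, 4:r
completions by unplaced set U, small U first (add the entries for U minus each lowest piece of U):
  |U|=1: {3}:1  {4}:1
  |U|=2: {2,3}:1  {3,4}:2
  |U|=3: {0,2,3}:1  {1,2,3}:1  {2,3,4}:3
  start at 0(p): 4
  start at 1(s): 4
  start at 4(r): 2
sum over floor = 10

10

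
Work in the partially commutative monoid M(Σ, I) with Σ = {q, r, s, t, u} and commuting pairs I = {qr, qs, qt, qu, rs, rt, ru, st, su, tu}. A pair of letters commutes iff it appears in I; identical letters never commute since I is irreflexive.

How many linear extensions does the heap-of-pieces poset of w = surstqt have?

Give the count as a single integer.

piece 0:s — minimal
piece 1:u — minimal
piece 2:r — minimal
piece 3:s rests on {0:s}
piece 4:t — minimal
piece 5:q — minimal
piece 6:t rests on {4:t}
minimal pieces: {0:s, 1:u, 2:r, 4:t, 5:q}
ways to finish when only these pieces remain (= sum over removing one remaining piece with nothing left below it):
  1 left: {1}→1  {2}→1  {3}→1  {5}→1  {6}→1
  2 left: {0,3}→1  {1,2}→2  {1,3}→2  {1,5}→2  {1,6}→2  {2,3}→2  {2,5}→2  {2,6}→2  {3,5}→2  {3,6}→2  {4,6}→1  {5,6}→2
  3 left: {0,1,3}→3  {0,2,3}→3  {0,3,5}→3  {0,3,6}→3  {1,2,3}→6  {1,2,5}→6  {1,2,6}→6  {1,3,5}→6  {1,3,6}→6  {1,4,6}→3  {1,5,6}→6  {2,3,5}→6  {2,3,6}→6  {2,4,6}→3  {2,5,6}→6  {3,4,6}→3  {3,5,6}→6  {4,5,6}→3
  4 left: {0,1,2,3}→12  {0,1,3,5}→12  {0,1,3,6}→12  {0,2,3,5}→12  {0,2,3,6}→12  {0,3,4,6}→6  {0,3,5,6}→12  {1,2,3,5}→24  {1,2,3,6}→24  {1,2,4,6}→12  {1,2,5,6}→24  {1,3,4,6}→12  {1,3,5,6}→24  {1,4,5,6}→12  {2,3,4,6}→12  {2,3,5,6}→24  {2,4,5,6}→12  {3,4,5,6}→12
  5 left: {0,1,2,3,5}→60  {0,1,2,3,6}→60  {0,1,3,4,6}→30  {0,1,3,5,6}→60  {0,2,3,4,6}→30  {0,2,3,5,6}→60  {0,3,4,5,6}→30  {1,2,3,4,6}→60  {1,2,3,5,6}→120  {1,2,4,5,6}→60  {1,3,4,5,6}→60  {2,3,4,5,6}→60
  placing 0:s first → 360 extensions
  placing 1:u first → 180 extensions
  placing 2:r first → 180 extensions
  placing 4:t first → 360 extensions
  placing 5:q first → 180 extensions
total linear extensions = 1260

1260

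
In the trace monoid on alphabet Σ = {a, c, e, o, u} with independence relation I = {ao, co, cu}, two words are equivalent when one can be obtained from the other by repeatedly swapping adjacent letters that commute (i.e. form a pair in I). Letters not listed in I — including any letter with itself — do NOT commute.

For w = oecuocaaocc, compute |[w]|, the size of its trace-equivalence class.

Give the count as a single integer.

piece 0:o — minimal
piece 1:e rests on {0:o}
piece 2:c rests on {1:e}
piece 3:u rests on {1:e}
piece 4:o rests on {3:u}
piece 5:c rests on {2:c}
piece 6:a rests on {3:u, 5:c}
piece 7:a rests on {6:a}
piece 8:o rests on {4:o}
piece 9:c rests on {7:a}
piece 10:c rests on {9:c}
minimal pieces: {0:o}
ways to finish when only these pieces remain (= sum over removing one remaining piece with nothing left below it):
  1 left: {8}→1  {10}→1
  2 left: {4,8}→1  {8,10}→2  {9,10}→1
  3 left: {4,8,10}→3  {7,9,10}→1  {8,9,10}→3
  4 left: {4,8,9,10}→6  {6,7,9,10}→1  {7,8,9,10}→4
  5 left: {4,7,8,9,10}→10  {5,6,7,9,10}→1  {6,7,8,9,10}→5
  6 left: {2,5,6,7,9,10}→1  {4,6,7,8,9,10}→15  {5,6,7,8,9,10}→6
  7 left: {2,5,6,7,8,9,10}→7  {3,4,6,7,8,9,10}→15  {4,5,6,7,8,9,10}→21
  8 left: {2,4,5,6,7,8,9,10}→28  {3,4,5,6,7,8,9,10}→36
  9 left: {2,3,4,5,6,7,8,9,10}→64
  placing 0:o first → 64 extensions

64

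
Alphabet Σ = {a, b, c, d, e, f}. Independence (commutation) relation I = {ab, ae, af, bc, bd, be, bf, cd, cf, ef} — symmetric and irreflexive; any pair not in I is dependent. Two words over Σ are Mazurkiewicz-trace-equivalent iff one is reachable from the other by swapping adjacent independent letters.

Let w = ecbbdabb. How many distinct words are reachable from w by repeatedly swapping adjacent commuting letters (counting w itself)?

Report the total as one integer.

140

0(e) covers ∅
1(c) covers 0:e
2(b) covers ∅
3(b) covers 2:b
4(d) covers 0:e
5(a) covers 1:c, 4:d
6(b) covers 3:b
7(b) covers 6:b
floor of heap: 0:e, 2:b
completions by unplaced set U, small U first (add the entries for U minus each lowest piece of U):
  |U|=1: {5}:1  {7}:1
  |U|=2: {1,5}:1  {4,5}:1  {5,7}:2  {6,7}:1
  |U|=3: {1,4,5}:2  {1,5,7}:3  {3,6,7}:1  {4,5,7}:3  {5,6,7}:3
  |U|=4: {0,1,4,5}:2  {1,4,5,7}:8  {1,5,6,7}:6  {2,3,6,7}:1  {3,5,6,7}:4  {4,5,6,7}:6
  |U|=5: {0,1,4,5,7}:10  {1,3,5,6,7}:10  {1,4,5,6,7}:20  {2,3,5,6,7}:5  {3,4,5,6,7}:10
  |U|=6: {0,1,4,5,6,7}:30  {1,2,3,5,6,7}:15  {1,3,4,5,6,7}:40  {2,3,4,5,6,7}:15
  start at 0(e): 70
  start at 2(b): 70
sum over floor = 140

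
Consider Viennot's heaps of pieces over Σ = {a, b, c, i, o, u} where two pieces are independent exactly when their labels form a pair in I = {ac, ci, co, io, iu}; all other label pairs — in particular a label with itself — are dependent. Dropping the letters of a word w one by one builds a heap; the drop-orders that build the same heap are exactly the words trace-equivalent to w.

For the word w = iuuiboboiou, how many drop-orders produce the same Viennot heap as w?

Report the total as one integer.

drop 0:i onto floor
drop 1:u onto floor
drop 2:u onto {1:u}
drop 3:i onto {0:i}
drop 4:b onto {2:u, 3:i}
drop 5:o onto {4:b}
drop 6:b onto {5:o}
drop 7:o onto {6:b}
drop 8:i onto {6:b}
drop 9:o onto {7:o}
drop 10:u onto {9:o}
ground layer = {0:i, 1:u}
drop-orders for the pieces not yet dropped (sum over which currently-grounded one goes next):
  1 to go: {8} 1  {10} 1
  2 to go: {8,10} 2  {9,10} 1
  3 to go: {7,9,10} 1  {8,9,10} 3
  4 to go: {7,8,9,10} 4
  5 to go: {6,7,8,9,10} 4
  6 to go: {5,6,7,8,9,10} 4
  7 to go: {4,5,6,7,8,9,10} 4
  8 to go: {2,4,5,6,7,8,9,10} 4  {3,4,5,6,7,8,9,10} 4
  9 to go: {0,3,4,5,6,7,8,9,10} 4  {1,2,4,5,6,7,8,9,10} 4  {2,3,4,5,6,7,8,9,10} 8
  if 0:i drops first: 12 orders
  if 1:u drops first: 12 orders
heap linearizations: 24

24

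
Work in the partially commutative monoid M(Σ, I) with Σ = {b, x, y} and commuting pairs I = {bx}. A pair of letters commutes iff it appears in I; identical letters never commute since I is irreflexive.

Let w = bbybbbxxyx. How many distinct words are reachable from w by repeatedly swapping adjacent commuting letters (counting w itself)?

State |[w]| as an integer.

piece 0:b — minimal
piece 1:b rests on {0:b}
piece 2:y rests on {1:b}
piece 3:b rests on {2:y}
piece 4:b rests on {3:b}
piece 5:b rests on {4:b}
piece 6:x rests on {2:y}
piece 7:x rests on {6:x}
piece 8:y rests on {5:b, 7:x}
piece 9:x rests on {8:y}
minimal pieces: {0:b}
ways to finish when only these pieces remain (= sum over removing one remaining piece with nothing left below it):
  1 left: {9}→1
  2 left: {8,9}→1
  3 left: {5,8,9}→1  {7,8,9}→1
  4 left: {4,5,8,9}→1  {5,7,8,9}→2  {6,7,8,9}→1
  5 left: {3,4,5,8,9}→1  {4,5,7,8,9}→3  {5,6,7,8,9}→3
  6 left: {3,4,5,7,8,9}→4  {4,5,6,7,8,9}→6
  7 left: {3,4,5,6,7,8,9}→10
  8 left: {2,3,4,5,6,7,8,9}→10
  placing 0:b first → 10 extensions

10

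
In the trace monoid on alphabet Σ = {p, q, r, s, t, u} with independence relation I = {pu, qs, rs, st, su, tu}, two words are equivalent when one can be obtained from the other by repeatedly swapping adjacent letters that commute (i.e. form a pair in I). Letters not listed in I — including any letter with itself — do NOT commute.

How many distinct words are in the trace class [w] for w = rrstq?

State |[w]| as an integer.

5

piece 0:r — minimal
piece 1:r rests on {0:r}
piece 2:s — minimal
piece 3:t rests on {1:r}
piece 4:q rests on {3:t}
minimal pieces: {0:r, 2:s}
ways to finish when only these pieces remain (= sum over removing one remaining piece with nothing left below it):
  1 left: {2}→1  {4}→1
  2 left: {2,4}→2  {3,4}→1
  3 left: {1,3,4}→1  {2,3,4}→3
  placing 0:r first → 4 extensions
  placing 2:s first → 1 extensions
total linear extensions = 5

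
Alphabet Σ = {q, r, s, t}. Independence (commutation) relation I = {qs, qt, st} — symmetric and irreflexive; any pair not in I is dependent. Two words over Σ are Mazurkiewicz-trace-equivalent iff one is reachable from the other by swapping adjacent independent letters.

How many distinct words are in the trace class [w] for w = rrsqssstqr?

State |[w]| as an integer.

drop 0:r onto floor
drop 1:r onto {0:r}
drop 2:s onto {1:r}
drop 3:q onto {1:r}
drop 4:s onto {2:s}
drop 5:s onto {4:s}
drop 6:s onto {5:s}
drop 7:t onto {1:r}
drop 8:q onto {3:q}
drop 9:r onto {6:s, 7:t, 8:q}
ground layer = {0:r}
drop-orders for the pieces not yet dropped (sum over which currently-grounded one goes next):
  1 to go: {9} 1
  2 to go: {6,9} 1  {7,9} 1  {8,9} 1
  3 to go: {3,8,9} 1  {5,6,9} 1  {6,7,9} 2  {6,8,9} 2  {7,8,9} 2
  4 to go: {3,6,8,9} 3  {3,7,8,9} 3  {4,5,6,9} 1  {5,6,7,9} 3  {5,6,8,9} 3  {6,7,8,9} 6
  5 to go: {2,4,5,6,9} 1  {3,5,6,8,9} 6  {3,6,7,8,9} 12  {4,5,6,7,9} 4  {4,5,6,8,9} 4  {5,6,7,8,9} 12
  6 to go: {2,4,5,6,7,9} 5  {2,4,5,6,8,9} 5  {3,4,5,6,8,9} 10  {3,5,6,7,8,9} 30  {4,5,6,7,8,9} 20
  7 to go: {2,3,4,5,6,8,9} 15  {2,4,5,6,7,8,9} 30  {3,4,5,6,7,8,9} 60
  8 to go: {2,3,4,5,6,7,8,9} 105
  if 0:r drops first: 105 orders

105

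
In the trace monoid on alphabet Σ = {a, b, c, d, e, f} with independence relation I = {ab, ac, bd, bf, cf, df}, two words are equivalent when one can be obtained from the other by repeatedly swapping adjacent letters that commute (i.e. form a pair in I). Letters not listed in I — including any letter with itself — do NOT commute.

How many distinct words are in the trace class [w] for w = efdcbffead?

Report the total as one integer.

0(e) covers ∅
1(f) covers 0:e
2(d) covers 0:e
3(c) covers 2:d
4(b) covers 3:c
5(f) covers 1:f
6(f) covers 5:f
7(e) covers 4:b, 6:f
8(a) covers 7:e
9(d) covers 8:a
floor of heap: 0:e
completions by unplaced set U, small U first (add the entries for U minus each lowest piece of U):
  |U|=1: {9}:1
  |U|=2: {8,9}:1
  |U|=3: {7,8,9}:1
  |U|=4: {4,7,8,9}:1  {6,7,8,9}:1
  |U|=5: {3,4,7,8,9}:1  {4,6,7,8,9}:2  {5,6,7,8,9}:1
  |U|=6: {1,5,6,7,8,9}:1  {2,3,4,7,8,9}:1  {3,4,6,7,8,9}:3  {4,5,6,7,8,9}:3
  |U|=7: {1,4,5,6,7,8,9}:4  {2,3,4,6,7,8,9}:4  {3,4,5,6,7,8,9}:6
  |U|=8: {1,3,4,5,6,7,8,9}:10  {2,3,4,5,6,7,8,9}:10
  start at 0(e): 20

20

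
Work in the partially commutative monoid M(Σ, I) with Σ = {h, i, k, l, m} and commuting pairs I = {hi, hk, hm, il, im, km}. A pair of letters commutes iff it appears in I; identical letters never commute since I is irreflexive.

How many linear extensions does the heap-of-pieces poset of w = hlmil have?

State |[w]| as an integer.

5

drop 0:h onto floor
drop 1:l onto {0:h}
drop 2:m onto {1:l}
drop 3:i onto floor
drop 4:l onto {2:m}
ground layer = {0:h, 3:i}
drop-orders for the pieces not yet dropped (sum over which currently-grounded one goes next):
  1 to go: {3} 1  {4} 1
  2 to go: {2,4} 1  {3,4} 2
  3 to go: {1,2,4} 1  {2,3,4} 3
  if 0:h drops first: 4 orders
  if 3:i drops first: 1 orders
heap linearizations: 5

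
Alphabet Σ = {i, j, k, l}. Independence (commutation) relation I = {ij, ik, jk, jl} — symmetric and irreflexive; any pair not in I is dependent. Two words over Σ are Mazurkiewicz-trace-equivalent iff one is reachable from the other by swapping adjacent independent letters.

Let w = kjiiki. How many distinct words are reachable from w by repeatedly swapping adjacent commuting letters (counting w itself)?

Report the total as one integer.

piece 0:k — minimal
piece 1:j — minimal
piece 2:i — minimal
piece 3:i rests on {2:i}
piece 4:k rests on {0:k}
piece 5:i rests on {3:i}
minimal pieces: {0:k, 1:j, 2:i}
ways to finish when only these pieces remain (= sum over removing one remaining piece with nothing left below it):
  1 left: {1}→1  {4}→1  {5}→1
  2 left: {0,4}→1  {1,4}→2  {1,5}→2  {3,5}→1  {4,5}→2
  3 left: {0,1,4}→3  {0,4,5}→3  {1,3,5}→3  {1,4,5}→6  {2,3,5}→1  {3,4,5}→3
  4 left: {0,1,4,5}→12  {0,3,4,5}→6  {1,2,3,5}→4  {1,3,4,5}→12  {2,3,4,5}→4
  placing 0:k first → 20 extensions
  placing 1:j first → 10 extensions
  placing 2:i first → 30 extensions
total linear extensions = 60

60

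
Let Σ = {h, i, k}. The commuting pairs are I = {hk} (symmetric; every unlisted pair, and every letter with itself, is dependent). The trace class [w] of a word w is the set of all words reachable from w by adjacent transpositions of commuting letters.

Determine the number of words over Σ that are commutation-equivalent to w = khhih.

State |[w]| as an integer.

3

piece 0:k — minimal
piece 1:h — minimal
piece 2:h rests on {1:h}
piece 3:i rests on {0:k, 2:h}
piece 4:h rests on {3:i}
minimal pieces: {0:k, 1:h}
ways to finish when only these pieces remain (= sum over removing one remaining piece with nothing left below it):
  1 left: {4}→1
  2 left: {3,4}→1
  3 left: {0,3,4}→1  {2,3,4}→1
  placing 0:k first → 1 extensions
  placing 1:h first → 2 extensions
total linear extensions = 3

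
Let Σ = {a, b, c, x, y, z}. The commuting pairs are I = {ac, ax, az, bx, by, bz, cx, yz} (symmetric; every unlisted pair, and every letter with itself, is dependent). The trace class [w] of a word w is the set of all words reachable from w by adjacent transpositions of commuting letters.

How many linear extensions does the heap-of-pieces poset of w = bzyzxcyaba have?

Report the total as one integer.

27

#0=b has no predecessor
#1=z has no predecessor
#2=y has no predecessor
#3=z depends on [1:z]
#4=x depends on [2:y, 3:z]
#5=c depends on [0:b, 2:y, 3:z]
#6=y depends on [4:x, 5:c]
#7=a depends on [6:y]
#8=b depends on [7:a]
#9=a depends on [8:b]
sources: [0:b, 1:z, 2:y]
N(rest) = Σ N(rest − s) over sources s of rest; N(one piece) = 1:
  size 1 → [9]=1
  size 2 → [8,9]=1
  size 3 → [7,8,9]=1
  size 4 → [6,7,8,9]=1
  size 5 → [4,6,7,8,9]=1  [5,6,7,8,9]=1
  size 6 → [0,5,6,7,8,9]=1  [4,5,6,7,8,9]=2
  size 7 → [0,4,5,6,7,8,9]=3  [2,4,5,6,7,8,9]=2  [3,4,5,6,7,8,9]=2
  size 8 → [0,2,4,5,6,7,8,9]=5  [0,3,4,5,6,7,8,9]=5  [1,3,4,5,6,7,8,9]=2  [2,3,4,5,6,7,8,9]=4
  first=0(b) contributes 6
  first=1(z) contributes 14
  first=2(y) contributes 7
|[w]| = 27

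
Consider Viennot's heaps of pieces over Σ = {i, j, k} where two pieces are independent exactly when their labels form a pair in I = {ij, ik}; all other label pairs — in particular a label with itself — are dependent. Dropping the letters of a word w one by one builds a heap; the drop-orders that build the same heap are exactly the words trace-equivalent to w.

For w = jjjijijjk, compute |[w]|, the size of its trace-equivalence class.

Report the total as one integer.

0(j) covers ∅
1(j) covers 0:j
2(j) covers 1:j
3(i) covers ∅
4(j) covers 2:j
5(i) covers 3:i
6(j) covers 4:j
7(j) covers 6:j
8(k) covers 7:j
floor of heap: 0:j, 3:i
completions by unplaced set U, small U first (add the entries for U minus each lowest piece of U):
  |U|=1: {5}:1  {8}:1
  |U|=2: {3,5}:1  {5,8}:2  {7,8}:1
  |U|=3: {3,5,8}:3  {5,7,8}:3  {6,7,8}:1
  |U|=4: {3,5,7,8}:6  {4,6,7,8}:1  {5,6,7,8}:4
  |U|=5: {2,4,6,7,8}:1  {3,5,6,7,8}:10  {4,5,6,7,8}:5
  |U|=6: {1,2,4,6,7,8}:1  {2,4,5,6,7,8}:6  {3,4,5,6,7,8}:15
  |U|=7: {0,1,2,4,6,7,8}:1  {1,2,4,5,6,7,8}:7  {2,3,4,5,6,7,8}:21
  start at 0(j): 28
  start at 3(i): 8
sum over floor = 36

36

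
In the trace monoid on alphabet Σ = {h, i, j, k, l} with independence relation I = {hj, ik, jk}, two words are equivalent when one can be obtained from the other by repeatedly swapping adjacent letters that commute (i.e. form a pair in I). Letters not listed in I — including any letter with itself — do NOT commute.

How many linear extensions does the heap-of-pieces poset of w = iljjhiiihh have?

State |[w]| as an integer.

3

piece 0:i — minimal
piece 1:l rests on {0:i}
piece 2:j rests on {1:l}
piece 3:j rests on {2:j}
piece 4:h rests on {1:l}
piece 5:i rests on {3:j, 4:h}
piece 6:i rests on {5:i}
piece 7:i rests on {6:i}
piece 8:h rests on {7:i}
piece 9:h rests on {8:h}
minimal pieces: {0:i}
ways to finish when only these pieces remain (= sum over removing one remaining piece with nothing left below it):
  1 left: {9}→1
  2 left: {8,9}→1
  3 left: {7,8,9}→1
  4 left: {6,7,8,9}→1
  5 left: {5,6,7,8,9}→1
  6 left: {3,5,6,7,8,9}→1  {4,5,6,7,8,9}→1
  7 left: {2,3,5,6,7,8,9}→1  {3,4,5,6,7,8,9}→2
  8 left: {2,3,4,5,6,7,8,9}→3
  placing 0:i first → 3 extensions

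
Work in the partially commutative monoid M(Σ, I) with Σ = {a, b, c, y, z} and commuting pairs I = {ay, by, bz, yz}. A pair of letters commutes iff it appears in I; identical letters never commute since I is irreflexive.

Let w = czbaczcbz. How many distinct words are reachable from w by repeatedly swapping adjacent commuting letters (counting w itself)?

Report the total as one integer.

drop 0:c onto floor
drop 1:z onto {0:c}
drop 2:b onto {0:c}
drop 3:a onto {1:z, 2:b}
drop 4:c onto {3:a}
drop 5:z onto {4:c}
drop 6:c onto {5:z}
drop 7:b onto {6:c}
drop 8:z onto {6:c}
ground layer = {0:c}
drop-orders for the pieces not yet dropped (sum over which currently-grounded one goes next):
  1 to go: {7} 1  {8} 1
  2 to go: {7,8} 2
  3 to go: {6,7,8} 2
  4 to go: {5,6,7,8} 2
  5 to go: {4,5,6,7,8} 2
  6 to go: {3,4,5,6,7,8} 2
  7 to go: {1,3,4,5,6,7,8} 2  {2,3,4,5,6,7,8} 2
  if 0:c drops first: 4 orders

4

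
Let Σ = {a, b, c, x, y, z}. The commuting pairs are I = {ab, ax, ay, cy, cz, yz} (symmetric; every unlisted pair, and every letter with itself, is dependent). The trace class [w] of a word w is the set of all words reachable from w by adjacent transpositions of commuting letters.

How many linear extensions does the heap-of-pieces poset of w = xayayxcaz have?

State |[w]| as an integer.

15

drop 0:x onto floor
drop 1:a onto floor
drop 2:y onto {0:x}
drop 3:a onto {1:a}
drop 4:y onto {2:y}
drop 5:x onto {4:y}
drop 6:c onto {3:a, 5:x}
drop 7:a onto {6:c}
drop 8:z onto {7:a}
ground layer = {0:x, 1:a}
drop-orders for the pieces not yet dropped (sum over which currently-grounded one goes next):
  1 to go: {8} 1
  2 to go: {7,8} 1
  3 to go: {6,7,8} 1
  4 to go: {3,6,7,8} 1  {5,6,7,8} 1
  5 to go: {1,3,6,7,8} 1  {3,5,6,7,8} 2  {4,5,6,7,8} 1
  6 to go: {1,3,5,6,7,8} 3  {2,4,5,6,7,8} 1  {3,4,5,6,7,8} 3
  7 to go: {0,2,4,5,6,7,8} 1  {1,3,4,5,6,7,8} 6  {2,3,4,5,6,7,8} 4
  if 0:x drops first: 10 orders
  if 1:a drops first: 5 orders
heap linearizations: 15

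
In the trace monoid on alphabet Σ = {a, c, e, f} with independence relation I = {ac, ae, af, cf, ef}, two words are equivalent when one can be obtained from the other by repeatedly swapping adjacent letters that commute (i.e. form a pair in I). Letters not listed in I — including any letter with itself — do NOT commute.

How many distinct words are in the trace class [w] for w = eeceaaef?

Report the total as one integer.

168

0(e) covers ∅
1(e) covers 0:e
2(c) covers 1:e
3(e) covers 2:c
4(a) covers ∅
5(a) covers 4:a
6(e) covers 3:e
7(f) covers ∅
floor of heap: 0:e, 4:a, 7:f
completions by unplaced set U, small U first (add the entries for U minus each lowest piece of U):
  |U|=1: {5}:1  {6}:1  {7}:1
  |U|=2: {3,6}:1  {4,5}:1  {5,6}:2  {5,7}:2  {6,7}:2
  |U|=3: {2,3,6}:1  {3,5,6}:3  {3,6,7}:3  {4,5,6}:3  {4,5,7}:3  {5,6,7}:6
  |U|=4: {1,2,3,6}:1  {2,3,5,6}:4  {2,3,6,7}:4  {3,4,5,6}:6  {3,5,6,7}:12  {4,5,6,7}:12
  |U|=5: {0,1,2,3,6}:1  {1,2,3,5,6}:5  {1,2,3,6,7}:5  {2,3,4,5,6}:10  {2,3,5,6,7}:20  {3,4,5,6,7}:30
  |U|=6: {0,1,2,3,5,6}:6  {0,1,2,3,6,7}:6  {1,2,3,4,5,6}:15  {1,2,3,5,6,7}:30  {2,3,4,5,6,7}:60
  start at 0(e): 105
  start at 4(a): 42
  start at 7(f): 21
sum over floor = 168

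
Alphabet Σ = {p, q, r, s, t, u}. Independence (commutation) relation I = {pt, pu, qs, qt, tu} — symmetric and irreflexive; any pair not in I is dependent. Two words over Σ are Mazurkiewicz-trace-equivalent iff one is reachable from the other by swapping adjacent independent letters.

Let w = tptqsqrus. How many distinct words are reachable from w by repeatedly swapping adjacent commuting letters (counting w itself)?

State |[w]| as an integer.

drop 0:t onto floor
drop 1:p onto floor
drop 2:t onto {0:t}
drop 3:q onto {1:p}
drop 4:s onto {1:p, 2:t}
drop 5:q onto {3:q}
drop 6:r onto {4:s, 5:q}
drop 7:u onto {6:r}
drop 8:s onto {7:u}
ground layer = {0:t, 1:p}
drop-orders for the pieces not yet dropped (sum over which currently-grounded one goes next):
  1 to go: {8} 1
  2 to go: {7,8} 1
  3 to go: {6,7,8} 1
  4 to go: {4,6,7,8} 1  {5,6,7,8} 1
  5 to go: {2,4,6,7,8} 1  {3,5,6,7,8} 1  {4,5,6,7,8} 2
  6 to go: {0,2,4,6,7,8} 1  {2,4,5,6,7,8} 3  {3,4,5,6,7,8} 3
  7 to go: {0,2,4,5,6,7,8} 4  {1,3,4,5,6,7,8} 3  {2,3,4,5,6,7,8} 6
  if 0:t drops first: 9 orders
  if 1:p drops first: 10 orders
heap linearizations: 19

19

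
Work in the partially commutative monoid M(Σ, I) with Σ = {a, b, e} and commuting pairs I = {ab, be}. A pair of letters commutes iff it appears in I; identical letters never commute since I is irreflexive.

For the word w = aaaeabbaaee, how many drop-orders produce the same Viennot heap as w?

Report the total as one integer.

55

0(a) covers ∅
1(a) covers 0:a
2(a) covers 1:a
3(e) covers 2:a
4(a) covers 3:e
5(b) covers ∅
6(b) covers 5:b
7(a) covers 4:a
8(a) covers 7:a
9(e) covers 8:a
10(e) covers 9:e
floor of heap: 0:a, 5:b
completions by unplaced set U, small U first (add the entries for U minus each lowest piece of U):
  |U|=1: {6}:1  {10}:1
  |U|=2: {5,6}:1  {6,10}:2  {9,10}:1
  |U|=3: {5,6,10}:3  {6,9,10}:3  {8,9,10}:1
  |U|=4: {5,6,9,10}:6  {6,8,9,10}:4  {7,8,9,10}:1
  |U|=5: {4,7,8,9,10}:1  {5,6,8,9,10}:10  {6,7,8,9,10}:5
  |U|=6: {3,4,7,8,9,10}:1  {4,6,7,8,9,10}:6  {5,6,7,8,9,10}:15
  |U|=7: {2,3,4,7,8,9,10}:1  {3,4,6,7,8,9,10}:7  {4,5,6,7,8,9,10}:21
  |U|=8: {1,2,3,4,7,8,9,10}:1  {2,3,4,6,7,8,9,10}:8  {3,4,5,6,7,8,9,10}:28
  |U|=9: {0,1,2,3,4,7,8,9,10}:1  {1,2,3,4,6,7,8,9,10}:9  {2,3,4,5,6,7,8,9,10}:36
  start at 0(a): 45
  start at 5(b): 10
sum over floor = 55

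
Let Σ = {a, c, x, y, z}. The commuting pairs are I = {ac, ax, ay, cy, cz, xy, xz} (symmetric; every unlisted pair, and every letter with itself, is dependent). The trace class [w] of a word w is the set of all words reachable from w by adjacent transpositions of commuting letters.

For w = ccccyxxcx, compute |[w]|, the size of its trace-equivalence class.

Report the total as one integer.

0(c) covers ∅
1(c) covers 0:c
2(c) covers 1:c
3(c) covers 2:c
4(y) covers ∅
5(x) covers 3:c
6(x) covers 5:x
7(c) covers 6:x
8(x) covers 7:c
floor of heap: 0:c, 4:y
completions by unplaced set U, small U first (add the entries for U minus each lowest piece of U):
  |U|=1: {4}:1  {8}:1
  |U|=2: {4,8}:2  {7,8}:1
  |U|=3: {4,7,8}:3  {6,7,8}:1
  |U|=4: {4,6,7,8}:4  {5,6,7,8}:1
  |U|=5: {3,5,6,7,8}:1  {4,5,6,7,8}:5
  |U|=6: {2,3,5,6,7,8}:1  {3,4,5,6,7,8}:6
  |U|=7: {1,2,3,5,6,7,8}:1  {2,3,4,5,6,7,8}:7
  start at 0(c): 8
  start at 4(y): 1
sum over floor = 9

9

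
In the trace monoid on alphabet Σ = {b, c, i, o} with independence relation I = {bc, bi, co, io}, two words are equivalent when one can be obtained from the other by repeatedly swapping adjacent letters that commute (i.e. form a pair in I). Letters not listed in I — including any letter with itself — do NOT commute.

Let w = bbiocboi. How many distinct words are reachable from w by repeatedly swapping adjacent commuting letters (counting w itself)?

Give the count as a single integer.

piece 0:b — minimal
piece 1:b rests on {0:b}
piece 2:i — minimal
piece 3:o rests on {1:b}
piece 4:c rests on {2:i}
piece 5:b rests on {3:o}
piece 6:o rests on {5:b}
piece 7:i rests on {4:c}
minimal pieces: {0:b, 2:i}
ways to finish when only these pieces remain (= sum over removing one remaining piece with nothing left below it):
  1 left: {6}→1  {7}→1
  2 left: {4,7}→1  {5,6}→1  {6,7}→2
  3 left: {2,4,7}→1  {3,5,6}→1  {4,6,7}→3  {5,6,7}→3
  4 left: {1,3,5,6}→1  {2,4,6,7}→4  {3,5,6,7}→4  {4,5,6,7}→6
  5 left: {0,1,3,5,6}→1  {1,3,5,6,7}→5  {2,4,5,6,7}→10  {3,4,5,6,7}→10
  6 left: {0,1,3,5,6,7}→6  {1,3,4,5,6,7}→15  {2,3,4,5,6,7}→20
  placing 0:b first → 35 extensions
  placing 2:i first → 21 extensions
total linear extensions = 56

56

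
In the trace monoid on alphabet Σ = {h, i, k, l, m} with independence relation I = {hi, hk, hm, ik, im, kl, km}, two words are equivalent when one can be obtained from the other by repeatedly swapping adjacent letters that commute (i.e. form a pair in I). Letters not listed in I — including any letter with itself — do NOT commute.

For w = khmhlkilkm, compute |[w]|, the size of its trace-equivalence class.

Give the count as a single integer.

360

#0=k has no predecessor
#1=h has no predecessor
#2=m has no predecessor
#3=h depends on [1:h]
#4=l depends on [2:m, 3:h]
#5=k depends on [0:k]
#6=i depends on [4:l]
#7=l depends on [6:i]
#8=k depends on [5:k]
#9=m depends on [7:l]
sources: [0:k, 1:h, 2:m]
N(rest) = Σ N(rest − s) over sources s of rest; N(one piece) = 1:
  size 1 → [8]=1  [9]=1
  size 2 → [5,8]=1  [7,9]=1  [8,9]=2
  size 3 → [0,5,8]=1  [5,8,9]=3  [6,7,9]=1  [7,8,9]=3
  size 4 → [0,5,8,9]=4  [4,6,7,9]=1  [5,7,8,9]=6  [6,7,8,9]=4
  size 5 → [0,5,7,8,9]=10  [2,4,6,7,9]=1  [3,4,6,7,9]=1  [4,6,7,8,9]=5  [5,6,7,8,9]=10
  size 6 → [0,5,6,7,8,9]=20  [1,3,4,6,7,9]=1  [2,3,4,6,7,9]=2  [2,4,6,7,8,9]=6  [3,4,6,7,8,9]=6  [4,5,6,7,8,9]=15
  size 7 → [0,4,5,6,7,8,9]=35  [1,2,3,4,6,7,9]=3  [1,3,4,6,7,8,9]=7  [2,3,4,6,7,8,9]=14  [2,4,5,6,7,8,9]=21  [3,4,5,6,7,8,9]=21
  size 8 → [0,2,4,5,6,7,8,9]=56  [0,3,4,5,6,7,8,9]=56  [1,2,3,4,6,7,8,9]=24  [1,3,4,5,6,7,8,9]=28  [2,3,4,5,6,7,8,9]=56
  first=0(k) contributes 108
  first=1(h) contributes 168
  first=2(m) contributes 84
|[w]| = 360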